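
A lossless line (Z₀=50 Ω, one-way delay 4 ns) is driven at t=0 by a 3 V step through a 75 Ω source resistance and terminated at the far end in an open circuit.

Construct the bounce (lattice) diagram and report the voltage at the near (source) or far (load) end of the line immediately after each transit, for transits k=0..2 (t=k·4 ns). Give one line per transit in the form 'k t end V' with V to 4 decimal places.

0 0 source 1.2000
1 4 load 2.4000
2 8 source 2.6400

Γ_L=1.000000, Γ_S=0.200000; launch V₁=3·50/125=1.200000
k=0 src: V=1.2000
k=1 load: inc=1.200000, refl=1.200000·1.000000=1.2000; V=0.000000+1.200000+1.200000=2.4000
k=2 src: inc=1.200000, refl=1.200000·0.200000=0.2400; V=1.200000+1.200000+0.240000=2.6400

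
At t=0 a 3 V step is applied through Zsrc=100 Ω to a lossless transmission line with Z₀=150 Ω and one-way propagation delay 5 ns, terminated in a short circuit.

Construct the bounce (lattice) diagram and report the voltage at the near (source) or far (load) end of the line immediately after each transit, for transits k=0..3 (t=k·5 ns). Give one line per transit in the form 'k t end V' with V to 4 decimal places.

0 0 source 1.8000
1 5 load 0.0000
2 10 source 0.3600
3 15 load 0.0000

Γ_L=-1.000000, Γ_S=-0.200000; launch V₁=3·150/250=1.800000
k=0 src: V=1.8000
k=1 load: inc=1.800000, refl=1.800000·-1.000000=-1.8000; V=0.000000+1.800000+-1.800000=0.0000
k=2 src: inc=-1.800000, refl=-1.800000·-0.200000=0.3600; V=1.800000+-1.800000+0.360000=0.3600
k=3 load: inc=0.360000, refl=0.360000·-1.000000=-0.3600; V=0.000000+0.360000+-0.360000=0.0000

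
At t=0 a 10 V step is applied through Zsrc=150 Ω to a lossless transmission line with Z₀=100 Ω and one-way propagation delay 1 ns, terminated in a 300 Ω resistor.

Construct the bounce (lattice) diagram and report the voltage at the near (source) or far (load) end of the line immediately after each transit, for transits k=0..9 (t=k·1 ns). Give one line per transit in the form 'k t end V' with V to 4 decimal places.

Γ_L=0.500000, Γ_S=0.200000; launch V₁=10·100/250=4.000000
k=0 src: V=4.0000
k=1 load: inc=4.000000, refl=4.000000·0.500000=2.0000; V=0.000000+4.000000+2.000000=6.0000
k=2 src: inc=2.000000, refl=2.000000·0.200000=0.4000; V=4.000000+2.000000+0.400000=6.4000
k=3 load: inc=0.400000, refl=0.400000·0.500000=0.2000; V=6.000000+0.400000+0.200000=6.6000
k=4 src: inc=0.200000, refl=0.200000·0.200000=0.0400; V=6.400000+0.200000+0.040000=6.6400
k=5 load: inc=0.040000, refl=0.040000·0.500000=0.0200; V=6.600000+0.040000+0.020000=6.6600
k=6 src: inc=0.020000, refl=0.020000·0.200000=0.0040; V=6.640000+0.020000+0.004000=6.6640
k=7 load: inc=0.004000, refl=0.004000·0.500000=0.0020; V=6.660000+0.004000+0.002000=6.6660
k=8 src: inc=0.002000, refl=0.002000·0.200000=0.0004; V=6.664000+0.002000+0.000400=6.6664
k=9 load: inc=0.000400, refl=0.000400·0.500000=0.0002; V=6.666000+0.000400+0.000200=6.6666

0 0 source 4.0000
1 1 load 6.0000
2 2 source 6.4000
3 3 load 6.6000
4 4 source 6.6400
5 5 load 6.6600
6 6 source 6.6640
7 7 load 6.6660
8 8 source 6.6664
9 9 load 6.6666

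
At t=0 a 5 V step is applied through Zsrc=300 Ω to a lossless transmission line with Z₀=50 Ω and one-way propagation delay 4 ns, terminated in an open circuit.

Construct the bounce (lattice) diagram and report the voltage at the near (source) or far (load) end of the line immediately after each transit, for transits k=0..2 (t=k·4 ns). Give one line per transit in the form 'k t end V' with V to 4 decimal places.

0 0 source 0.7143
1 4 load 1.4286
2 8 source 1.9388

Γ_L=1.000000, Γ_S=0.714286; launch V₁=5·50/350=0.714286
k=0 src: V=0.7143
k=1 load: inc=0.714286, refl=0.714286·1.000000=0.7143; V=0.000000+0.714286+0.714286=1.4286
k=2 src: inc=0.714286, refl=0.714286·0.714286=0.5102; V=0.714286+0.714286+0.510204=1.9388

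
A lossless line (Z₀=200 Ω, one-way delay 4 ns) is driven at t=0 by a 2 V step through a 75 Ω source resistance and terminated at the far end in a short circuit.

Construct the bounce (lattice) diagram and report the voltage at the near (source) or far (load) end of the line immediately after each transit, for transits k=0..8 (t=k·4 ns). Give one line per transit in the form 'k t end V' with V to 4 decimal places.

0 0 source 1.4545
1 4 load 0.0000
2 8 source 0.6612
3 12 load 0.0000
4 16 source 0.3005
5 20 load 0.0000
6 24 source 0.1366
7 28 load 0.0000
8 32 source 0.0621

Γ_L=-1.000000, Γ_S=-0.454545; launch V₁=2·200/275=1.454545
k=0 src: V=1.4545
k=1 load: inc=1.454545, refl=1.454545·-1.000000=-1.4545; V=0.000000+1.454545+-1.454545=0.0000
k=2 src: inc=-1.454545, refl=-1.454545·-0.454545=0.6612; V=1.454545+-1.454545+0.661157=0.6612
k=3 load: inc=0.661157, refl=0.661157·-1.000000=-0.6612; V=0.000000+0.661157+-0.661157=0.0000
k=4 src: inc=-0.661157, refl=-0.661157·-0.454545=0.3005; V=0.661157+-0.661157+0.300526=0.3005
k=5 load: inc=0.300526, refl=0.300526·-1.000000=-0.3005; V=0.000000+0.300526+-0.300526=0.0000
k=6 src: inc=-0.300526, refl=-0.300526·-0.454545=0.1366; V=0.300526+-0.300526+0.136603=0.1366
k=7 load: inc=0.136603, refl=0.136603·-1.000000=-0.1366; V=0.000000+0.136603+-0.136603=0.0000
k=8 src: inc=-0.136603, refl=-0.136603·-0.454545=0.0621; V=0.136603+-0.136603+0.062092=0.0621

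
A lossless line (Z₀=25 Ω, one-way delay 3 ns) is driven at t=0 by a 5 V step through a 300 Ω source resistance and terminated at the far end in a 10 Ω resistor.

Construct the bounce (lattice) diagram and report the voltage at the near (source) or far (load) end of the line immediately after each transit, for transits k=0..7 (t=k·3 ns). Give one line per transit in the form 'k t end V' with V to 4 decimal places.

Γ_L=-0.428571, Γ_S=0.846154; launch V₁=5·25/325=0.384615
k=0 src: V=0.3846
k=1 load: inc=0.384615, refl=0.384615·-0.428571=-0.1648; V=0.000000+0.384615+-0.164835=0.2198
k=2 src: inc=-0.164835, refl=-0.164835·0.846154=-0.1395; V=0.384615+-0.164835+-0.139476=0.0803
k=3 load: inc=-0.139476, refl=-0.139476·-0.428571=0.0598; V=0.219780+-0.139476+0.059775=0.1401
k=4 src: inc=0.059775, refl=0.059775·0.846154=0.0506; V=0.080304+0.059775+0.050579=0.1907
k=5 load: inc=0.050579, refl=0.050579·-0.428571=-0.0217; V=0.140080+0.050579+-0.021677=0.1690
k=6 src: inc=-0.021677, refl=-0.021677·0.846154=-0.0183; V=0.190659+-0.021677+-0.018342=0.1506
k=7 load: inc=-0.018342, refl=-0.018342·-0.428571=0.0079; V=0.168982+-0.018342+0.007861=0.1585

0 0 source 0.3846
1 3 load 0.2198
2 6 source 0.0803
3 9 load 0.1401
4 12 source 0.1907
5 15 load 0.1690
6 18 source 0.1506
7 21 load 0.1585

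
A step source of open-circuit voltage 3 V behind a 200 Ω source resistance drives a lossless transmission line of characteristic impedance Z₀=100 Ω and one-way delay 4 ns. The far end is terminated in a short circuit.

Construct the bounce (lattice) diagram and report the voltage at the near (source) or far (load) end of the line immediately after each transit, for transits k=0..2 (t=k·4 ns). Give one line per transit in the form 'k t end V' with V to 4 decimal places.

Γ_L=-1.000000, Γ_S=0.333333; launch V₁=3·100/300=1.000000
k=0 src: V=1.0000
k=1 load: inc=1.000000, refl=1.000000·-1.000000=-1.0000; V=0.000000+1.000000+-1.000000=0.0000
k=2 src: inc=-1.000000, refl=-1.000000·0.333333=-0.3333; V=1.000000+-1.000000+-0.333333=-0.3333

0 0 source 1.0000
1 4 load 0.0000
2 8 source -0.3333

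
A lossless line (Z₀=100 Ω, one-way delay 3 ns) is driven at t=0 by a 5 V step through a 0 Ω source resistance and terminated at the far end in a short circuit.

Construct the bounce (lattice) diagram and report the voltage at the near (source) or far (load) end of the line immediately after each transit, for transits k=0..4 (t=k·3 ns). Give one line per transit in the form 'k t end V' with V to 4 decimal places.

Γ_L=-1.000000, Γ_S=-1.000000; launch V₁=5·100/100=5.000000
k=0 src: V=5.0000
k=1 load: inc=5.000000, refl=5.000000·-1.000000=-5.0000; V=0.000000+5.000000+-5.000000=0.0000
k=2 src: inc=-5.000000, refl=-5.000000·-1.000000=5.0000; V=5.000000+-5.000000+5.000000=5.0000
k=3 load: inc=5.000000, refl=5.000000·-1.000000=-5.0000; V=0.000000+5.000000+-5.000000=0.0000
k=4 src: inc=-5.000000, refl=-5.000000·-1.000000=5.0000; V=5.000000+-5.000000+5.000000=5.0000

0 0 source 5.0000
1 3 load 0.0000
2 6 source 5.0000
3 9 load 0.0000
4 12 source 5.0000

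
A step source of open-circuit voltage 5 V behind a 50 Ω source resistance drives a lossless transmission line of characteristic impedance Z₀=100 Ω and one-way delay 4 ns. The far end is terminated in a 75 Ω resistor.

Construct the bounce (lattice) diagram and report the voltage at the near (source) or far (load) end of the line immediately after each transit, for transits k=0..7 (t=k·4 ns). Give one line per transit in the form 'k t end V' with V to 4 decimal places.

0 0 source 3.3333
1 4 load 2.8571
2 8 source 3.0159
3 12 load 2.9932
4 16 source 3.0008
5 20 load 2.9997
6 24 source 3.0000
7 28 load 3.0000

Γ_L=-0.142857, Γ_S=-0.333333; launch V₁=5·100/150=3.333333
k=0 src: V=3.3333
k=1 load: inc=3.333333, refl=3.333333·-0.142857=-0.4762; V=0.000000+3.333333+-0.476190=2.8571
k=2 src: inc=-0.476190, refl=-0.476190·-0.333333=0.1587; V=3.333333+-0.476190+0.158730=3.0159
k=3 load: inc=0.158730, refl=0.158730·-0.142857=-0.0227; V=2.857143+0.158730+-0.022676=2.9932
k=4 src: inc=-0.022676, refl=-0.022676·-0.333333=0.0076; V=3.015873+-0.022676+0.007559=3.0008
k=5 load: inc=0.007559, refl=0.007559·-0.142857=-0.0011; V=2.993197+0.007559+-0.001080=2.9997
k=6 src: inc=-0.001080, refl=-0.001080·-0.333333=0.0004; V=3.000756+-0.001080+0.000360=3.0000
k=7 load: inc=0.000360, refl=0.000360·-0.142857=-0.0001; V=2.999676+0.000360+-0.000051=3.0000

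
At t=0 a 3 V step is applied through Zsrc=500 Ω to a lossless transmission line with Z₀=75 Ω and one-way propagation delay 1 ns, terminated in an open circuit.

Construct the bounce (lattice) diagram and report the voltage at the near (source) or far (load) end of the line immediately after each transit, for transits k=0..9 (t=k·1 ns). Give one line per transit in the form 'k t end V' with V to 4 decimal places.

Γ_L=1.000000, Γ_S=0.739130; launch V₁=3·75/575=0.391304
k=0 src: V=0.3913
k=1 load: inc=0.391304, refl=0.391304·1.000000=0.3913; V=0.000000+0.391304+0.391304=0.7826
k=2 src: inc=0.391304, refl=0.391304·0.739130=0.2892; V=0.391304+0.391304+0.289225=1.0718
k=3 load: inc=0.289225, refl=0.289225·1.000000=0.2892; V=0.782609+0.289225+0.289225=1.3611
k=4 src: inc=0.289225, refl=0.289225·0.739130=0.2138; V=1.071834+0.289225+0.213775=1.5748
k=5 load: inc=0.213775, refl=0.213775·1.000000=0.2138; V=1.361059+0.213775+0.213775=1.7886
k=6 src: inc=0.213775, refl=0.213775·0.739130=0.1580; V=1.574834+0.213775+0.158008=1.9466
k=7 load: inc=0.158008, refl=0.158008·1.000000=0.1580; V=1.788609+0.158008+0.158008=2.1046
k=8 src: inc=0.158008, refl=0.158008·0.739130=0.1168; V=1.946616+0.158008+0.116788=2.2214
k=9 load: inc=0.116788, refl=0.116788·1.000000=0.1168; V=2.104624+0.116788+0.116788=2.3382

0 0 source 0.3913
1 1 load 0.7826
2 2 source 1.0718
3 3 load 1.3611
4 4 source 1.5748
5 5 load 1.7886
6 6 source 1.9466
7 7 load 2.1046
8 8 source 2.2214
9 9 load 2.3382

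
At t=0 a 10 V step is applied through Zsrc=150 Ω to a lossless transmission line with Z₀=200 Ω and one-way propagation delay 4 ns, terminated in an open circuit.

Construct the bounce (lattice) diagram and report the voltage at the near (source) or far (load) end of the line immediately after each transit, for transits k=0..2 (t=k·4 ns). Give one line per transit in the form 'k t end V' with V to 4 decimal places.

Γ_L=1.000000, Γ_S=-0.142857; launch V₁=10·200/350=5.714286
k=0 src: V=5.7143
k=1 load: inc=5.714286, refl=5.714286·1.000000=5.7143; V=0.000000+5.714286+5.714286=11.4286
k=2 src: inc=5.714286, refl=5.714286·-0.142857=-0.8163; V=5.714286+5.714286+-0.816327=10.6122

0 0 source 5.7143
1 4 load 11.4286
2 8 source 10.6122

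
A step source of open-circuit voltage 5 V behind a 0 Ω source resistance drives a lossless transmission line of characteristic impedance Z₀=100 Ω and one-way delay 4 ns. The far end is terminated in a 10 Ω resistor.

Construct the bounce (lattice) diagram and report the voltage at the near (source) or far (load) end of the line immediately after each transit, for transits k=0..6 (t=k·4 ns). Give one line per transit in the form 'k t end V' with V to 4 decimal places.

0 0 source 5.0000
1 4 load 0.9091
2 8 source 5.0000
3 12 load 1.6529
4 16 source 5.0000
5 20 load 2.2615
6 24 source 5.0000

Γ_L=-0.818182, Γ_S=-1.000000; launch V₁=5·100/100=5.000000
k=0 src: V=5.0000
k=1 load: inc=5.000000, refl=5.000000·-0.818182=-4.0909; V=0.000000+5.000000+-4.090909=0.9091
k=2 src: inc=-4.090909, refl=-4.090909·-1.000000=4.0909; V=5.000000+-4.090909+4.090909=5.0000
k=3 load: inc=4.090909, refl=4.090909·-0.818182=-3.3471; V=0.909091+4.090909+-3.347107=1.6529
k=4 src: inc=-3.347107, refl=-3.347107·-1.000000=3.3471; V=5.000000+-3.347107+3.347107=5.0000
k=5 load: inc=3.347107, refl=3.347107·-0.818182=-2.7385; V=1.652893+3.347107+-2.738542=2.2615
k=6 src: inc=-2.738542, refl=-2.738542·-1.000000=2.7385; V=5.000000+-2.738542+2.738542=5.0000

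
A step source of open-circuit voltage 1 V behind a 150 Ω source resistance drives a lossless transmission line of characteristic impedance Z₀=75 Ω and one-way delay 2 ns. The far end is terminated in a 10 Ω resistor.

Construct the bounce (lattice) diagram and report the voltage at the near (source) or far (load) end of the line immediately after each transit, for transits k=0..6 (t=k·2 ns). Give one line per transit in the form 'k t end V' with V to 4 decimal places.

Γ_L=-0.764706, Γ_S=0.333333; launch V₁=1·75/225=0.333333
k=0 src: V=0.3333
k=1 load: inc=0.333333, refl=0.333333·-0.764706=-0.2549; V=0.000000+0.333333+-0.254902=0.0784
k=2 src: inc=-0.254902, refl=-0.254902·0.333333=-0.0850; V=0.333333+-0.254902+-0.084967=-0.0065
k=3 load: inc=-0.084967, refl=-0.084967·-0.764706=0.0650; V=0.078431+-0.084967+0.064975=0.0584
k=4 src: inc=0.064975, refl=0.064975·0.333333=0.0217; V=-0.006536+0.064975+0.021658=0.0801
k=5 load: inc=0.021658, refl=0.021658·-0.764706=-0.0166; V=0.058439+0.021658+-0.016562=0.0635
k=6 src: inc=-0.016562, refl=-0.016562·0.333333=-0.0055; V=0.080097+-0.016562+-0.005521=0.0580

0 0 source 0.3333
1 2 load 0.0784
2 4 source -0.0065
3 6 load 0.0584
4 8 source 0.0801
5 10 load 0.0635
6 12 source 0.0580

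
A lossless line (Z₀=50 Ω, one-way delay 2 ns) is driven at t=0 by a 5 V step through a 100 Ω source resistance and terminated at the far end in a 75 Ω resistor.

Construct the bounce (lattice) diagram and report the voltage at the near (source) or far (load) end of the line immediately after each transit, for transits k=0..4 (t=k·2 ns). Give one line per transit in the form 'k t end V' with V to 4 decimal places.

Γ_L=0.200000, Γ_S=0.333333; launch V₁=5·50/150=1.666667
k=0 src: V=1.6667
k=1 load: inc=1.666667, refl=1.666667·0.200000=0.3333; V=0.000000+1.666667+0.333333=2.0000
k=2 src: inc=0.333333, refl=0.333333·0.333333=0.1111; V=1.666667+0.333333+0.111111=2.1111
k=3 load: inc=0.111111, refl=0.111111·0.200000=0.0222; V=2.000000+0.111111+0.022222=2.1333
k=4 src: inc=0.022222, refl=0.022222·0.333333=0.0074; V=2.111111+0.022222+0.007407=2.1407

0 0 source 1.6667
1 2 load 2.0000
2 4 source 2.1111
3 6 load 2.1333
4 8 source 2.1407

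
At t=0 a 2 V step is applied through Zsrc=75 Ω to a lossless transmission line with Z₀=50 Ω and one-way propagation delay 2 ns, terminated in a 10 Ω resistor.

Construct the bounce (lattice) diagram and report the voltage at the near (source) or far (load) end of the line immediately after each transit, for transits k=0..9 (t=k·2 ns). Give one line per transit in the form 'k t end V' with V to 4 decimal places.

Γ_L=-0.666667, Γ_S=0.200000; launch V₁=2·50/125=0.800000
k=0 src: V=0.8000
k=1 load: inc=0.800000, refl=0.800000·-0.666667=-0.5333; V=0.000000+0.800000+-0.533333=0.2667
k=2 src: inc=-0.533333, refl=-0.533333·0.200000=-0.1067; V=0.800000+-0.533333+-0.106667=0.1600
k=3 load: inc=-0.106667, refl=-0.106667·-0.666667=0.0711; V=0.266667+-0.106667+0.071111=0.2311
k=4 src: inc=0.071111, refl=0.071111·0.200000=0.0142; V=0.160000+0.071111+0.014222=0.2453
k=5 load: inc=0.014222, refl=0.014222·-0.666667=-0.0095; V=0.231111+0.014222+-0.009481=0.2359
k=6 src: inc=-0.009481, refl=-0.009481·0.200000=-0.0019; V=0.245333+-0.009481+-0.001896=0.2340
k=7 load: inc=-0.001896, refl=-0.001896·-0.666667=0.0013; V=0.235852+-0.001896+0.001264=0.2352
k=8 src: inc=0.001264, refl=0.001264·0.200000=0.0003; V=0.233956+0.001264+0.000253=0.2355
k=9 load: inc=0.000253, refl=0.000253·-0.666667=-0.0002; V=0.235220+0.000253+-0.000169=0.2353

0 0 source 0.8000
1 2 load 0.2667
2 4 source 0.1600
3 6 load 0.2311
4 8 source 0.2453
5 10 load 0.2359
6 12 source 0.2340
7 14 load 0.2352
8 16 source 0.2355
9 18 load 0.2353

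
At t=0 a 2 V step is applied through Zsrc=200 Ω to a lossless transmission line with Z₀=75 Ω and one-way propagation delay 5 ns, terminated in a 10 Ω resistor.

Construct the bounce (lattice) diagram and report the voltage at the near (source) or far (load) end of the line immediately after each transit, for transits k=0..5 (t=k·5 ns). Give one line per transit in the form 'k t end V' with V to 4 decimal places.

Γ_L=-0.764706, Γ_S=0.454545; launch V₁=2·75/275=0.545455
k=0 src: V=0.5455
k=1 load: inc=0.545455, refl=0.545455·-0.764706=-0.4171; V=0.000000+0.545455+-0.417112=0.1283
k=2 src: inc=-0.417112, refl=-0.417112·0.454545=-0.1896; V=0.545455+-0.417112+-0.189596=-0.0613
k=3 load: inc=-0.189596, refl=-0.189596·-0.764706=0.1450; V=0.128342+-0.189596+0.144986=0.0837
k=4 src: inc=0.144986, refl=0.144986·0.454545=0.0659; V=-0.061254+0.144986+0.065903=0.1496
k=5 load: inc=0.065903, refl=0.065903·-0.764706=-0.0504; V=0.083731+0.065903+-0.050396=0.0992

0 0 source 0.5455
1 5 load 0.1283
2 10 source -0.0613
3 15 load 0.0837
4 20 source 0.1496
5 25 load 0.0992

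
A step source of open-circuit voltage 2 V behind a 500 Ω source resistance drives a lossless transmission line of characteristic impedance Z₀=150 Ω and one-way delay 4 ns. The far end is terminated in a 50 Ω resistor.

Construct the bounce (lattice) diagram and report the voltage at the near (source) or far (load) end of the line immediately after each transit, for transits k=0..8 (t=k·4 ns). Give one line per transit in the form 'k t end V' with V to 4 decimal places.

0 0 source 0.4615
1 4 load 0.2308
2 8 source 0.1065
3 12 load 0.1686
4 16 source 0.2021
5 20 load 0.1854
6 24 source 0.1764
7 28 load 0.1809
8 32 source 0.1833

Γ_L=-0.500000, Γ_S=0.538462; launch V₁=2·150/650=0.461538
k=0 src: V=0.4615
k=1 load: inc=0.461538, refl=0.461538·-0.500000=-0.2308; V=0.000000+0.461538+-0.230769=0.2308
k=2 src: inc=-0.230769, refl=-0.230769·0.538462=-0.1243; V=0.461538+-0.230769+-0.124260=0.1065
k=3 load: inc=-0.124260, refl=-0.124260·-0.500000=0.0621; V=0.230769+-0.124260+0.062130=0.1686
k=4 src: inc=0.062130, refl=0.062130·0.538462=0.0335; V=0.106509+0.062130+0.033455=0.2021
k=5 load: inc=0.033455, refl=0.033455·-0.500000=-0.0167; V=0.168639+0.033455+-0.016727=0.1854
k=6 src: inc=-0.016727, refl=-0.016727·0.538462=-0.0090; V=0.202094+-0.016727+-0.009007=0.1764
k=7 load: inc=-0.009007, refl=-0.009007·-0.500000=0.0045; V=0.185366+-0.009007+0.004504=0.1809
k=8 src: inc=0.004504, refl=0.004504·0.538462=0.0024; V=0.176359+0.004504+0.002425=0.1833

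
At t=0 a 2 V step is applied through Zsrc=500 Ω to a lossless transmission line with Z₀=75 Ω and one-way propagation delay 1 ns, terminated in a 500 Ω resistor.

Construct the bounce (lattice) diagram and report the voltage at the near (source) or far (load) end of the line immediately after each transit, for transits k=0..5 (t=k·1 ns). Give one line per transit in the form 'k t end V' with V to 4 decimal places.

Γ_L=0.739130, Γ_S=0.739130; launch V₁=2·75/575=0.260870
k=0 src: V=0.2609
k=1 load: inc=0.260870, refl=0.260870·0.739130=0.1928; V=0.000000+0.260870+0.192817=0.4537
k=2 src: inc=0.192817, refl=0.192817·0.739130=0.1425; V=0.260870+0.192817+0.142517=0.5962
k=3 load: inc=0.142517, refl=0.142517·0.739130=0.1053; V=0.453686+0.142517+0.105338=0.7015
k=4 src: inc=0.105338, refl=0.105338·0.739130=0.0779; V=0.596203+0.105338+0.077859=0.7794
k=5 load: inc=0.077859, refl=0.077859·0.739130=0.0575; V=0.701541+0.077859+0.057548=0.8369

0 0 source 0.2609
1 1 load 0.4537
2 2 source 0.5962
3 3 load 0.7015
4 4 source 0.7794
5 5 load 0.8369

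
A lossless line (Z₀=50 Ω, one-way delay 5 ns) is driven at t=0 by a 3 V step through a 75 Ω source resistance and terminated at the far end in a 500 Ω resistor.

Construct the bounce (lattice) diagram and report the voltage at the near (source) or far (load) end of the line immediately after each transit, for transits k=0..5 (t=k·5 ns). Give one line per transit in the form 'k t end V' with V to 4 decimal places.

Γ_L=0.818182, Γ_S=0.200000; launch V₁=3·50/125=1.200000
k=0 src: V=1.2000
k=1 load: inc=1.200000, refl=1.200000·0.818182=0.9818; V=0.000000+1.200000+0.981818=2.1818
k=2 src: inc=0.981818, refl=0.981818·0.200000=0.1964; V=1.200000+0.981818+0.196364=2.3782
k=3 load: inc=0.196364, refl=0.196364·0.818182=0.1607; V=2.181818+0.196364+0.160661=2.5388
k=4 src: inc=0.160661, refl=0.160661·0.200000=0.0321; V=2.378182+0.160661+0.032132=2.5710
k=5 load: inc=0.032132, refl=0.032132·0.818182=0.0263; V=2.538843+0.032132+0.026290=2.5973

0 0 source 1.2000
1 5 load 2.1818
2 10 source 2.3782
3 15 load 2.5388
4 20 source 2.5710
5 25 load 2.5973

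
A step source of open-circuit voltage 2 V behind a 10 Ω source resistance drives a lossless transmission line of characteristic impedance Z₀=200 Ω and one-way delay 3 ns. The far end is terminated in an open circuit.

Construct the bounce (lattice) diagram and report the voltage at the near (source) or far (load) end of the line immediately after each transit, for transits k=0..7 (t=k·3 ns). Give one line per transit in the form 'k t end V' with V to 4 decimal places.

0 0 source 1.9048
1 3 load 3.8095
2 6 source 2.0862
3 9 load 0.3628
4 12 source 1.9220
5 15 load 3.4813
6 18 source 2.0705
7 21 load 0.6598

Γ_L=1.000000, Γ_S=-0.904762; launch V₁=2·200/210=1.904762
k=0 src: V=1.9048
k=1 load: inc=1.904762, refl=1.904762·1.000000=1.9048; V=0.000000+1.904762+1.904762=3.8095
k=2 src: inc=1.904762, refl=1.904762·-0.904762=-1.7234; V=1.904762+1.904762+-1.723356=2.0862
k=3 load: inc=-1.723356, refl=-1.723356·1.000000=-1.7234; V=3.809524+-1.723356+-1.723356=0.3628
k=4 src: inc=-1.723356, refl=-1.723356·-0.904762=1.5592; V=2.086168+-1.723356+1.559227=1.9220
k=5 load: inc=1.559227, refl=1.559227·1.000000=1.5592; V=0.362812+1.559227+1.559227=3.4813
k=6 src: inc=1.559227, refl=1.559227·-0.904762=-1.4107; V=1.922039+1.559227+-1.410729=2.0705
k=7 load: inc=-1.410729, refl=-1.410729·1.000000=-1.4107; V=3.481266+-1.410729+-1.410729=0.6598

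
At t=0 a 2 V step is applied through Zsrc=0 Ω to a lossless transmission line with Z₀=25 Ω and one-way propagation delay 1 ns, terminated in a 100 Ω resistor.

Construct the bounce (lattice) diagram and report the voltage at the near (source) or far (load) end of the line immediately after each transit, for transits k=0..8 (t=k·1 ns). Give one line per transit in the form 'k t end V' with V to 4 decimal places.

Γ_L=0.600000, Γ_S=-1.000000; launch V₁=2·25/25=2.000000
k=0 src: V=2.0000
k=1 load: inc=2.000000, refl=2.000000·0.600000=1.2000; V=0.000000+2.000000+1.200000=3.2000
k=2 src: inc=1.200000, refl=1.200000·-1.000000=-1.2000; V=2.000000+1.200000+-1.200000=2.0000
k=3 load: inc=-1.200000, refl=-1.200000·0.600000=-0.7200; V=3.200000+-1.200000+-0.720000=1.2800
k=4 src: inc=-0.720000, refl=-0.720000·-1.000000=0.7200; V=2.000000+-0.720000+0.720000=2.0000
k=5 load: inc=0.720000, refl=0.720000·0.600000=0.4320; V=1.280000+0.720000+0.432000=2.4320
k=6 src: inc=0.432000, refl=0.432000·-1.000000=-0.4320; V=2.000000+0.432000+-0.432000=2.0000
k=7 load: inc=-0.432000, refl=-0.432000·0.600000=-0.2592; V=2.432000+-0.432000+-0.259200=1.7408
k=8 src: inc=-0.259200, refl=-0.259200·-1.000000=0.2592; V=2.000000+-0.259200+0.259200=2.0000

0 0 source 2.0000
1 1 load 3.2000
2 2 source 2.0000
3 3 load 1.2800
4 4 source 2.0000
5 5 load 2.4320
6 6 source 2.0000
7 7 load 1.7408
8 8 source 2.0000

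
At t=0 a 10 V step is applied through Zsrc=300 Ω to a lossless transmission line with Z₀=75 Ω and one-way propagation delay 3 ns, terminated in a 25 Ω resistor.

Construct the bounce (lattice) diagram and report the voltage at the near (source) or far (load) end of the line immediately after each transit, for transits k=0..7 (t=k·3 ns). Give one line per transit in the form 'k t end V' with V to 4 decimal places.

Γ_L=-0.500000, Γ_S=0.600000; launch V₁=10·75/375=2.000000
k=0 src: V=2.0000
k=1 load: inc=2.000000, refl=2.000000·-0.500000=-1.0000; V=0.000000+2.000000+-1.000000=1.0000
k=2 src: inc=-1.000000, refl=-1.000000·0.600000=-0.6000; V=2.000000+-1.000000+-0.600000=0.4000
k=3 load: inc=-0.600000, refl=-0.600000·-0.500000=0.3000; V=1.000000+-0.600000+0.300000=0.7000
k=4 src: inc=0.300000, refl=0.300000·0.600000=0.1800; V=0.400000+0.300000+0.180000=0.8800
k=5 load: inc=0.180000, refl=0.180000·-0.500000=-0.0900; V=0.700000+0.180000+-0.090000=0.7900
k=6 src: inc=-0.090000, refl=-0.090000·0.600000=-0.0540; V=0.880000+-0.090000+-0.054000=0.7360
k=7 load: inc=-0.054000, refl=-0.054000·-0.500000=0.0270; V=0.790000+-0.054000+0.027000=0.7630

0 0 source 2.0000
1 3 load 1.0000
2 6 source 0.4000
3 9 load 0.7000
4 12 source 0.8800
5 15 load 0.7900
6 18 source 0.7360
7 21 load 0.7630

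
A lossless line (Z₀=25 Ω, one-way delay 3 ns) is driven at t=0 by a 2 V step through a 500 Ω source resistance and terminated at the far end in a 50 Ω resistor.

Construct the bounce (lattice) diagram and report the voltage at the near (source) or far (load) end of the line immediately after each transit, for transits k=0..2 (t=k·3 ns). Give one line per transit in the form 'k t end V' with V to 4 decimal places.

0 0 source 0.0952
1 3 load 0.1270
2 6 source 0.1557

Γ_L=0.333333, Γ_S=0.904762; launch V₁=2·25/525=0.095238
k=0 src: V=0.0952
k=1 load: inc=0.095238, refl=0.095238·0.333333=0.0317; V=0.000000+0.095238+0.031746=0.1270
k=2 src: inc=0.031746, refl=0.031746·0.904762=0.0287; V=0.095238+0.031746+0.028723=0.1557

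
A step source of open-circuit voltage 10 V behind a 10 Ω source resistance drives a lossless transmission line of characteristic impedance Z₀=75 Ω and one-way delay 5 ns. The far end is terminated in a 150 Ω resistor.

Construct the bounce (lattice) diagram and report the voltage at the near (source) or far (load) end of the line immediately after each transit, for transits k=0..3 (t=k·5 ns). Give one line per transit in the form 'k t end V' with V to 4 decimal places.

Γ_L=0.333333, Γ_S=-0.764706; launch V₁=10·75/85=8.823529
k=0 src: V=8.8235
k=1 load: inc=8.823529, refl=8.823529·0.333333=2.9412; V=0.000000+8.823529+2.941176=11.7647
k=2 src: inc=2.941176, refl=2.941176·-0.764706=-2.2491; V=8.823529+2.941176+-2.249135=9.5156
k=3 load: inc=-2.249135, refl=-2.249135·0.333333=-0.7497; V=11.764706+-2.249135+-0.749712=8.7659

0 0 source 8.8235
1 5 load 11.7647
2 10 source 9.5156
3 15 load 8.7659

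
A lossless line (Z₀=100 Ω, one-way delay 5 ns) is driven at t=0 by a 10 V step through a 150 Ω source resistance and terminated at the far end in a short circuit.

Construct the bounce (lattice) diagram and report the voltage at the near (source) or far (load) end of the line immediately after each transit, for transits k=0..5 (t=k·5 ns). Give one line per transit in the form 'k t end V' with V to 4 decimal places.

Γ_L=-1.000000, Γ_S=0.200000; launch V₁=10·100/250=4.000000
k=0 src: V=4.0000
k=1 load: inc=4.000000, refl=4.000000·-1.000000=-4.0000; V=0.000000+4.000000+-4.000000=0.0000
k=2 src: inc=-4.000000, refl=-4.000000·0.200000=-0.8000; V=4.000000+-4.000000+-0.800000=-0.8000
k=3 load: inc=-0.800000, refl=-0.800000·-1.000000=0.8000; V=0.000000+-0.800000+0.800000=0.0000
k=4 src: inc=0.800000, refl=0.800000·0.200000=0.1600; V=-0.800000+0.800000+0.160000=0.1600
k=5 load: inc=0.160000, refl=0.160000·-1.000000=-0.1600; V=0.000000+0.160000+-0.160000=0.0000

0 0 source 4.0000
1 5 load 0.0000
2 10 source -0.8000
3 15 load 0.0000
4 20 source 0.1600
5 25 load 0.0000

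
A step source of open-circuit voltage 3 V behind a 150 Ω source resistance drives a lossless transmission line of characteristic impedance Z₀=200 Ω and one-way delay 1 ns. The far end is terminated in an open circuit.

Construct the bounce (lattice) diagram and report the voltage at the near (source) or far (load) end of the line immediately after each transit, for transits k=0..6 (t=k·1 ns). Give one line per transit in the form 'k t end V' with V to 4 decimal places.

Γ_L=1.000000, Γ_S=-0.142857; launch V₁=3·200/350=1.714286
k=0 src: V=1.7143
k=1 load: inc=1.714286, refl=1.714286·1.000000=1.7143; V=0.000000+1.714286+1.714286=3.4286
k=2 src: inc=1.714286, refl=1.714286·-0.142857=-0.2449; V=1.714286+1.714286+-0.244898=3.1837
k=3 load: inc=-0.244898, refl=-0.244898·1.000000=-0.2449; V=3.428571+-0.244898+-0.244898=2.9388
k=4 src: inc=-0.244898, refl=-0.244898·-0.142857=0.0350; V=3.183673+-0.244898+0.034985=2.9738
k=5 load: inc=0.034985, refl=0.034985·1.000000=0.0350; V=2.938776+0.034985+0.034985=3.0087
k=6 src: inc=0.034985, refl=0.034985·-0.142857=-0.0050; V=2.973761+0.034985+-0.004998=3.0037

0 0 source 1.7143
1 1 load 3.4286
2 2 source 3.1837
3 3 load 2.9388
4 4 source 2.9738
5 5 load 3.0087
6 6 source 3.0037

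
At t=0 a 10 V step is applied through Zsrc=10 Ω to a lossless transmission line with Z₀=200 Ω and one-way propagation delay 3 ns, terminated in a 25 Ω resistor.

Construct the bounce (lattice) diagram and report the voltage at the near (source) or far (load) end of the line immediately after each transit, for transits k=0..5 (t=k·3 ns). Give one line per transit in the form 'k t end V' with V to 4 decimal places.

0 0 source 9.5238
1 3 load 2.1164
2 6 source 8.8183
3 9 load 3.6057
4 12 source 8.3219
5 15 load 4.6538

Γ_L=-0.777778, Γ_S=-0.904762; launch V₁=10·200/210=9.523810
k=0 src: V=9.5238
k=1 load: inc=9.523810, refl=9.523810·-0.777778=-7.4074; V=0.000000+9.523810+-7.407407=2.1164
k=2 src: inc=-7.407407, refl=-7.407407·-0.904762=6.7019; V=9.523810+-7.407407+6.701940=8.8183
k=3 load: inc=6.701940, refl=6.701940·-0.777778=-5.2126; V=2.116402+6.701940+-5.212620=3.6057
k=4 src: inc=-5.212620, refl=-5.212620·-0.904762=4.7162; V=8.818342+-5.212620+4.716180=8.3219
k=5 load: inc=4.716180, refl=4.716180·-0.777778=-3.6681; V=3.605722+4.716180+-3.668140=4.6538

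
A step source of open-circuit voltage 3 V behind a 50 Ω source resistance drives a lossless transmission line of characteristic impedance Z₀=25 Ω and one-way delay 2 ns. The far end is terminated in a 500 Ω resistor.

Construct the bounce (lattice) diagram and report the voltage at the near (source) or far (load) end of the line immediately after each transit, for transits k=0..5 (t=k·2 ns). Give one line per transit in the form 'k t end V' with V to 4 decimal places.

0 0 source 1.0000
1 2 load 1.9048
2 4 source 2.2063
3 6 load 2.4792
4 8 source 2.5702
5 10 load 2.6525

Γ_L=0.904762, Γ_S=0.333333; launch V₁=3·25/75=1.000000
k=0 src: V=1.0000
k=1 load: inc=1.000000, refl=1.000000·0.904762=0.9048; V=0.000000+1.000000+0.904762=1.9048
k=2 src: inc=0.904762, refl=0.904762·0.333333=0.3016; V=1.000000+0.904762+0.301587=2.2063
k=3 load: inc=0.301587, refl=0.301587·0.904762=0.2729; V=1.904762+0.301587+0.272865=2.4792
k=4 src: inc=0.272865, refl=0.272865·0.333333=0.0910; V=2.206349+0.272865+0.090955=2.5702
k=5 load: inc=0.090955, refl=0.090955·0.904762=0.0823; V=2.479214+0.090955+0.082293=2.6525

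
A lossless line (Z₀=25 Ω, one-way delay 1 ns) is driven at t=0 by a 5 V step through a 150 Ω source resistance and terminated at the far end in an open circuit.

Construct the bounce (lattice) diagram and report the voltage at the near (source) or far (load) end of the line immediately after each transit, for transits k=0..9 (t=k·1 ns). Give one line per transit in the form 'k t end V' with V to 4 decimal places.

0 0 source 0.7143
1 1 load 1.4286
2 2 source 1.9388
3 3 load 2.4490
4 4 source 2.8134
5 5 load 3.1778
6 6 source 3.4382
7 7 load 3.6985
8 8 source 3.8844
9 9 load 4.0703

Γ_L=1.000000, Γ_S=0.714286; launch V₁=5·25/175=0.714286
k=0 src: V=0.7143
k=1 load: inc=0.714286, refl=0.714286·1.000000=0.7143; V=0.000000+0.714286+0.714286=1.4286
k=2 src: inc=0.714286, refl=0.714286·0.714286=0.5102; V=0.714286+0.714286+0.510204=1.9388
k=3 load: inc=0.510204, refl=0.510204·1.000000=0.5102; V=1.428571+0.510204+0.510204=2.4490
k=4 src: inc=0.510204, refl=0.510204·0.714286=0.3644; V=1.938776+0.510204+0.364431=2.8134
k=5 load: inc=0.364431, refl=0.364431·1.000000=0.3644; V=2.448980+0.364431+0.364431=3.1778
k=6 src: inc=0.364431, refl=0.364431·0.714286=0.2603; V=2.813411+0.364431+0.260308=3.4382
k=7 load: inc=0.260308, refl=0.260308·1.000000=0.2603; V=3.177843+0.260308+0.260308=3.6985
k=8 src: inc=0.260308, refl=0.260308·0.714286=0.1859; V=3.438151+0.260308+0.185934=3.8844
k=9 load: inc=0.185934, refl=0.185934·1.000000=0.1859; V=3.698459+0.185934+0.185934=4.0703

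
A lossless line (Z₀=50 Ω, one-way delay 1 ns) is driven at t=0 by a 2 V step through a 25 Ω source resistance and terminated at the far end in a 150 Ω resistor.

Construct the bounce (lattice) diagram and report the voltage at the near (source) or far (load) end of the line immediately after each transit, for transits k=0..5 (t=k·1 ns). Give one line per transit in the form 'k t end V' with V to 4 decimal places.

0 0 source 1.3333
1 1 load 2.0000
2 2 source 1.7778
3 3 load 1.6667
4 4 source 1.7037
5 5 load 1.7222

Γ_L=0.500000, Γ_S=-0.333333; launch V₁=2·50/75=1.333333
k=0 src: V=1.3333
k=1 load: inc=1.333333, refl=1.333333·0.500000=0.6667; V=0.000000+1.333333+0.666667=2.0000
k=2 src: inc=0.666667, refl=0.666667·-0.333333=-0.2222; V=1.333333+0.666667+-0.222222=1.7778
k=3 load: inc=-0.222222, refl=-0.222222·0.500000=-0.1111; V=2.000000+-0.222222+-0.111111=1.6667
k=4 src: inc=-0.111111, refl=-0.111111·-0.333333=0.0370; V=1.777778+-0.111111+0.037037=1.7037
k=5 load: inc=0.037037, refl=0.037037·0.500000=0.0185; V=1.666667+0.037037+0.018519=1.7222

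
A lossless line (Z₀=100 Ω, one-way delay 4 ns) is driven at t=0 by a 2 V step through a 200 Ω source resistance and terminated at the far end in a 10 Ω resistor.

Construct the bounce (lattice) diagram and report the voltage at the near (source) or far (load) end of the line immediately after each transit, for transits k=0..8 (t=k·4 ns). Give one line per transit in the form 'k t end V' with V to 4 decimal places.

Γ_L=-0.818182, Γ_S=0.333333; launch V₁=2·100/300=0.666667
k=0 src: V=0.6667
k=1 load: inc=0.666667, refl=0.666667·-0.818182=-0.5455; V=0.000000+0.666667+-0.545455=0.1212
k=2 src: inc=-0.545455, refl=-0.545455·0.333333=-0.1818; V=0.666667+-0.545455+-0.181818=-0.0606
k=3 load: inc=-0.181818, refl=-0.181818·-0.818182=0.1488; V=0.121212+-0.181818+0.148760=0.0882
k=4 src: inc=0.148760, refl=0.148760·0.333333=0.0496; V=-0.060606+0.148760+0.049587=0.1377
k=5 load: inc=0.049587, refl=0.049587·-0.818182=-0.0406; V=0.088154+0.049587+-0.040571=0.0972
k=6 src: inc=-0.040571, refl=-0.040571·0.333333=-0.0135; V=0.137741+-0.040571+-0.013524=0.0836
k=7 load: inc=-0.013524, refl=-0.013524·-0.818182=0.0111; V=0.097170+-0.013524+0.011065=0.0947
k=8 src: inc=0.011065, refl=0.011065·0.333333=0.0037; V=0.083646+0.011065+0.003688=0.0984

0 0 source 0.6667
1 4 load 0.1212
2 8 source -0.0606
3 12 load 0.0882
4 16 source 0.1377
5 20 load 0.0972
6 24 source 0.0836
7 28 load 0.0947
8 32 source 0.0984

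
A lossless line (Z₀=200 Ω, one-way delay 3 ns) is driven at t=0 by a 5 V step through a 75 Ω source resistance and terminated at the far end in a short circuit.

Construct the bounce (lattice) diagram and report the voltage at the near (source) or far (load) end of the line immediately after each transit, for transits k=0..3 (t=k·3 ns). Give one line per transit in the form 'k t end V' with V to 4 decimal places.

Γ_L=-1.000000, Γ_S=-0.454545; launch V₁=5·200/275=3.636364
k=0 src: V=3.6364
k=1 load: inc=3.636364, refl=3.636364·-1.000000=-3.6364; V=0.000000+3.636364+-3.636364=0.0000
k=2 src: inc=-3.636364, refl=-3.636364·-0.454545=1.6529; V=3.636364+-3.636364+1.652893=1.6529
k=3 load: inc=1.652893, refl=1.652893·-1.000000=-1.6529; V=0.000000+1.652893+-1.652893=0.0000

0 0 source 3.6364
1 3 load 0.0000
2 6 source 1.6529
3 9 load 0.0000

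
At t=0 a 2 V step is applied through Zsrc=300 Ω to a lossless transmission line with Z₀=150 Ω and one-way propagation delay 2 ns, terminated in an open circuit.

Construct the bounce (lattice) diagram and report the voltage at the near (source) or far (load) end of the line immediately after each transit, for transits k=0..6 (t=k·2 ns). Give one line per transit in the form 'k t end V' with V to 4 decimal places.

Γ_L=1.000000, Γ_S=0.333333; launch V₁=2·150/450=0.666667
k=0 src: V=0.6667
k=1 load: inc=0.666667, refl=0.666667·1.000000=0.6667; V=0.000000+0.666667+0.666667=1.3333
k=2 src: inc=0.666667, refl=0.666667·0.333333=0.2222; V=0.666667+0.666667+0.222222=1.5556
k=3 load: inc=0.222222, refl=0.222222·1.000000=0.2222; V=1.333333+0.222222+0.222222=1.7778
k=4 src: inc=0.222222, refl=0.222222·0.333333=0.0741; V=1.555556+0.222222+0.074074=1.8519
k=5 load: inc=0.074074, refl=0.074074·1.000000=0.0741; V=1.777778+0.074074+0.074074=1.9259
k=6 src: inc=0.074074, refl=0.074074·0.333333=0.0247; V=1.851852+0.074074+0.024691=1.9506

0 0 source 0.6667
1 2 load 1.3333
2 4 source 1.5556
3 6 load 1.7778
4 8 source 1.8519
5 10 load 1.9259
6 12 source 1.9506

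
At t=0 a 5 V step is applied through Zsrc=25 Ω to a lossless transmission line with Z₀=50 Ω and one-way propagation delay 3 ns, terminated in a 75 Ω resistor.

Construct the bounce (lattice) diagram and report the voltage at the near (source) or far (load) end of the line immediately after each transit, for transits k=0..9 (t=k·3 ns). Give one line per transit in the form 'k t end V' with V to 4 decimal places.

Γ_L=0.200000, Γ_S=-0.333333; launch V₁=5·50/75=3.333333
k=0 src: V=3.3333
k=1 load: inc=3.333333, refl=3.333333·0.200000=0.6667; V=0.000000+3.333333+0.666667=4.0000
k=2 src: inc=0.666667, refl=0.666667·-0.333333=-0.2222; V=3.333333+0.666667+-0.222222=3.7778
k=3 load: inc=-0.222222, refl=-0.222222·0.200000=-0.0444; V=4.000000+-0.222222+-0.044444=3.7333
k=4 src: inc=-0.044444, refl=-0.044444·-0.333333=0.0148; V=3.777778+-0.044444+0.014815=3.7481
k=5 load: inc=0.014815, refl=0.014815·0.200000=0.0030; V=3.733333+0.014815+0.002963=3.7511
k=6 src: inc=0.002963, refl=0.002963·-0.333333=-0.0010; V=3.748148+0.002963+-0.000988=3.7501
k=7 load: inc=-0.000988, refl=-0.000988·0.200000=-0.0002; V=3.751111+-0.000988+-0.000198=3.7499
k=8 src: inc=-0.000198, refl=-0.000198·-0.333333=0.0001; V=3.750123+-0.000198+0.000066=3.7500
k=9 load: inc=0.000066, refl=0.000066·0.200000=0.0000; V=3.749926+0.000066+0.000013=3.7500

0 0 source 3.3333
1 3 load 4.0000
2 6 source 3.7778
3 9 load 3.7333
4 12 source 3.7481
5 15 load 3.7511
6 18 source 3.7501
7 21 load 3.7499
8 24 source 3.7500
9 27 load 3.7500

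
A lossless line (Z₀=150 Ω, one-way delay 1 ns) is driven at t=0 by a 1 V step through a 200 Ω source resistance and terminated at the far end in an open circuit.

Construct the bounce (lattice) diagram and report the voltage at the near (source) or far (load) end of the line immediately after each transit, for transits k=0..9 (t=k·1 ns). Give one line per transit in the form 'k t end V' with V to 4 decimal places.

0 0 source 0.4286
1 1 load 0.8571
2 2 source 0.9184
3 3 load 0.9796
4 4 source 0.9883
5 5 load 0.9971
6 6 source 0.9983
7 7 load 0.9996
8 8 source 0.9998
9 9 load 0.9999

Γ_L=1.000000, Γ_S=0.142857; launch V₁=1·150/350=0.428571
k=0 src: V=0.4286
k=1 load: inc=0.428571, refl=0.428571·1.000000=0.4286; V=0.000000+0.428571+0.428571=0.8571
k=2 src: inc=0.428571, refl=0.428571·0.142857=0.0612; V=0.428571+0.428571+0.061224=0.9184
k=3 load: inc=0.061224, refl=0.061224·1.000000=0.0612; V=0.857143+0.061224+0.061224=0.9796
k=4 src: inc=0.061224, refl=0.061224·0.142857=0.0087; V=0.918367+0.061224+0.008746=0.9883
k=5 load: inc=0.008746, refl=0.008746·1.000000=0.0087; V=0.979592+0.008746+0.008746=0.9971
k=6 src: inc=0.008746, refl=0.008746·0.142857=0.0012; V=0.988338+0.008746+0.001249=0.9983
k=7 load: inc=0.001249, refl=0.001249·1.000000=0.0012; V=0.997085+0.001249+0.001249=0.9996
k=8 src: inc=0.001249, refl=0.001249·0.142857=0.0002; V=0.998334+0.001249+0.000178=0.9998
k=9 load: inc=0.000178, refl=0.000178·1.000000=0.0002; V=0.999584+0.000178+0.000178=0.9999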